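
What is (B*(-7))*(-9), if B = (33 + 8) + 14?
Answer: 3465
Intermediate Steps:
B = 55 (B = 41 + 14 = 55)
(B*(-7))*(-9) = (55*(-7))*(-9) = -385*(-9) = 3465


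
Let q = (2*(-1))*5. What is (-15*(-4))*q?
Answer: -600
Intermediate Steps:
q = -10 (q = -2*5 = -10)
(-15*(-4))*q = -15*(-4)*(-10) = 60*(-10) = -600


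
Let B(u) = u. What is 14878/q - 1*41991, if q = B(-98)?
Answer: -2064998/49 ≈ -42143.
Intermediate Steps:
q = -98
14878/q - 1*41991 = 14878/(-98) - 1*41991 = 14878*(-1/98) - 41991 = -7439/49 - 41991 = -2064998/49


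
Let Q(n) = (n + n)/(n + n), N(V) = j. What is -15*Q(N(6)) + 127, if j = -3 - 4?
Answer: 112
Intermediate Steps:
j = -7
N(V) = -7
Q(n) = 1 (Q(n) = (2*n)/((2*n)) = (2*n)*(1/(2*n)) = 1)
-15*Q(N(6)) + 127 = -15*1 + 127 = -15 + 127 = 112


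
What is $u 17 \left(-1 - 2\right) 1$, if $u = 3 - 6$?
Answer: $153$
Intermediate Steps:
$u = -3$
$u 17 \left(-1 - 2\right) 1 = \left(-3\right) 17 \left(-1 - 2\right) 1 = - 51 \left(\left(-3\right) 1\right) = \left(-51\right) \left(-3\right) = 153$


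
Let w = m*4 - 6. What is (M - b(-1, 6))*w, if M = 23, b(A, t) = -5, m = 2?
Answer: 56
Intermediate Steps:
w = 2 (w = 2*4 - 6 = 8 - 6 = 2)
(M - b(-1, 6))*w = (23 - 1*(-5))*2 = (23 + 5)*2 = 28*2 = 56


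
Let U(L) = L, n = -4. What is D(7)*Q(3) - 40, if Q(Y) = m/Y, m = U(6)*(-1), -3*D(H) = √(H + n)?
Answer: -40 + 2*√3/3 ≈ -38.845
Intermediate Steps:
D(H) = -√(-4 + H)/3 (D(H) = -√(H - 4)/3 = -√(-4 + H)/3)
m = -6 (m = 6*(-1) = -6)
Q(Y) = -6/Y
D(7)*Q(3) - 40 = (-√(-4 + 7)/3)*(-6/3) - 40 = (-√3/3)*(-6*⅓) - 40 = -√3/3*(-2) - 40 = 2*√3/3 - 40 = -40 + 2*√3/3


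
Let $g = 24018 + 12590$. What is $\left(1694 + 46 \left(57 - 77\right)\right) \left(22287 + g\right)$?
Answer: $45584730$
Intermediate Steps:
$g = 36608$
$\left(1694 + 46 \left(57 - 77\right)\right) \left(22287 + g\right) = \left(1694 + 46 \left(57 - 77\right)\right) \left(22287 + 36608\right) = \left(1694 + 46 \left(-20\right)\right) 58895 = \left(1694 - 920\right) 58895 = 774 \cdot 58895 = 45584730$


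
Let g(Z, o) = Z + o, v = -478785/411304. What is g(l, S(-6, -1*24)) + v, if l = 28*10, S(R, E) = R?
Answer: 112218511/411304 ≈ 272.84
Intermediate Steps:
l = 280
v = -478785/411304 (v = -478785*1/411304 = -478785/411304 ≈ -1.1641)
g(l, S(-6, -1*24)) + v = (280 - 6) - 478785/411304 = 274 - 478785/411304 = 112218511/411304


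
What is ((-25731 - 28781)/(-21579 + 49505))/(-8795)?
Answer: 27256/122804585 ≈ 0.00022195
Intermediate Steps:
((-25731 - 28781)/(-21579 + 49505))/(-8795) = -54512/27926*(-1/8795) = -54512*1/27926*(-1/8795) = -27256/13963*(-1/8795) = 27256/122804585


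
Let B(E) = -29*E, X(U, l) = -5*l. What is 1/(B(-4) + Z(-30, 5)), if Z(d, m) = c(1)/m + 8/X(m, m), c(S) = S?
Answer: 25/2897 ≈ 0.0086296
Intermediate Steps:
Z(d, m) = -3/(5*m) (Z(d, m) = 1/m + 8/((-5*m)) = 1/m + 8*(-1/(5*m)) = 1/m - 8/(5*m) = -3/(5*m))
1/(B(-4) + Z(-30, 5)) = 1/(-29*(-4) - ⅗/5) = 1/(116 - ⅗*⅕) = 1/(116 - 3/25) = 1/(2897/25) = 25/2897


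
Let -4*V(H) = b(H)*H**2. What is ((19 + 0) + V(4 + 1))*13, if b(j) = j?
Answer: -637/4 ≈ -159.25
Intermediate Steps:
V(H) = -H**3/4 (V(H) = -H*H**2/4 = -H**3/4)
((19 + 0) + V(4 + 1))*13 = ((19 + 0) - (4 + 1)**3/4)*13 = (19 - 1/4*5**3)*13 = (19 - 1/4*125)*13 = (19 - 125/4)*13 = -49/4*13 = -637/4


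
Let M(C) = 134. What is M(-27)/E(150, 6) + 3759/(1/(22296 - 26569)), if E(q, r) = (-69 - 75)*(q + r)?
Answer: -180410709091/11232 ≈ -1.6062e+7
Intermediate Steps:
E(q, r) = -144*q - 144*r (E(q, r) = -144*(q + r) = -144*q - 144*r)
M(-27)/E(150, 6) + 3759/(1/(22296 - 26569)) = 134/(-144*150 - 144*6) + 3759/(1/(22296 - 26569)) = 134/(-21600 - 864) + 3759/(1/(-4273)) = 134/(-22464) + 3759/(-1/4273) = 134*(-1/22464) + 3759*(-4273) = -67/11232 - 16062207 = -180410709091/11232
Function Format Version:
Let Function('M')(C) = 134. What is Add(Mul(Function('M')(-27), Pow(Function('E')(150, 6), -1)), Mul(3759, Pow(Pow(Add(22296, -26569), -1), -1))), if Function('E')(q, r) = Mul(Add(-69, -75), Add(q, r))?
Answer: Rational(-180410709091, 11232) ≈ -1.6062e+7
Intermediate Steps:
Function('E')(q, r) = Add(Mul(-144, q), Mul(-144, r)) (Function('E')(q, r) = Mul(-144, Add(q, r)) = Add(Mul(-144, q), Mul(-144, r)))
Add(Mul(Function('M')(-27), Pow(Function('E')(150, 6), -1)), Mul(3759, Pow(Pow(Add(22296, -26569), -1), -1))) = Add(Mul(134, Pow(Add(Mul(-144, 150), Mul(-144, 6)), -1)), Mul(3759, Pow(Pow(Add(22296, -26569), -1), -1))) = Add(Mul(134, Pow(Add(-21600, -864), -1)), Mul(3759, Pow(Pow(-4273, -1), -1))) = Add(Mul(134, Pow(-22464, -1)), Mul(3759, Pow(Rational(-1, 4273), -1))) = Add(Mul(134, Rational(-1, 22464)), Mul(3759, -4273)) = Add(Rational(-67, 11232), -16062207) = Rational(-180410709091, 11232)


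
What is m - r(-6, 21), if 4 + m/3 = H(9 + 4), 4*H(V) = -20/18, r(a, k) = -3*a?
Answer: -185/6 ≈ -30.833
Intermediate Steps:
H(V) = -5/18 (H(V) = (-20/18)/4 = (-20*1/18)/4 = (¼)*(-10/9) = -5/18)
m = -77/6 (m = -12 + 3*(-5/18) = -12 - ⅚ = -77/6 ≈ -12.833)
m - r(-6, 21) = -77/6 - (-3)*(-6) = -77/6 - 1*18 = -77/6 - 18 = -185/6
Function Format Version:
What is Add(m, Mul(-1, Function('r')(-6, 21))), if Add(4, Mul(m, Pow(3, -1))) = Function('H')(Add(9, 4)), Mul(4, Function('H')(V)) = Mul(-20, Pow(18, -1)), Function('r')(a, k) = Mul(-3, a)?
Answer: Rational(-185, 6) ≈ -30.833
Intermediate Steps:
Function('H')(V) = Rational(-5, 18) (Function('H')(V) = Mul(Rational(1, 4), Mul(-20, Pow(18, -1))) = Mul(Rational(1, 4), Mul(-20, Rational(1, 18))) = Mul(Rational(1, 4), Rational(-10, 9)) = Rational(-5, 18))
m = Rational(-77, 6) (m = Add(-12, Mul(3, Rational(-5, 18))) = Add(-12, Rational(-5, 6)) = Rational(-77, 6) ≈ -12.833)
Add(m, Mul(-1, Function('r')(-6, 21))) = Add(Rational(-77, 6), Mul(-1, Mul(-3, -6))) = Add(Rational(-77, 6), Mul(-1, 18)) = Add(Rational(-77, 6), -18) = Rational(-185, 6)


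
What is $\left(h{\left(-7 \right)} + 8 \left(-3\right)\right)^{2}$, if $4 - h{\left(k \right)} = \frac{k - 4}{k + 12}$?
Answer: $\frac{7921}{25} \approx 316.84$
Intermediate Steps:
$h{\left(k \right)} = 4 - \frac{-4 + k}{12 + k}$ ($h{\left(k \right)} = 4 - \frac{k - 4}{k + 12} = 4 - \frac{-4 + k}{12 + k}$)
$\left(h{\left(-7 \right)} + 8 \left(-3\right)\right)^{2} = \left(\frac{52 + 3 \left(-7\right)}{12 - 7} + 8 \left(-3\right)\right)^{2} = \left(\frac{52 - 21}{5} - 24\right)^{2} = \left(\frac{1}{5} \cdot 31 - 24\right)^{2} = \left(\frac{31}{5} - 24\right)^{2} = \left(- \frac{89}{5}\right)^{2} = \frac{7921}{25}$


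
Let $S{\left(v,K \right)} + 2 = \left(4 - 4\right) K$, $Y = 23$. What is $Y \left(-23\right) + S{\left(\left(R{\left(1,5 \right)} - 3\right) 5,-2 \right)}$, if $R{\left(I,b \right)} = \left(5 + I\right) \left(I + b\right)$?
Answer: $-531$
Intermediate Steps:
$S{\left(v,K \right)} = -2$ ($S{\left(v,K \right)} = -2 + \left(4 - 4\right) K = -2 + 0 K = -2 + 0 = -2$)
$Y \left(-23\right) + S{\left(\left(R{\left(1,5 \right)} - 3\right) 5,-2 \right)} = 23 \left(-23\right) - 2 = -529 - 2 = -531$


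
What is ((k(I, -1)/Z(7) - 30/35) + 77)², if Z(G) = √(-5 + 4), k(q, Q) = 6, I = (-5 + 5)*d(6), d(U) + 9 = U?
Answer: 282325/49 - 6396*I/7 ≈ 5761.7 - 913.71*I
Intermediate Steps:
d(U) = -9 + U
I = 0 (I = (-5 + 5)*(-9 + 6) = 0*(-3) = 0)
Z(G) = I (Z(G) = √(-1) = I)
((k(I, -1)/Z(7) - 30/35) + 77)² = ((6/I - 30/35) + 77)² = ((6*(-I) - 30*1/35) + 77)² = ((-6*I - 6/7) + 77)² = ((-6/7 - 6*I) + 77)² = (533/7 - 6*I)²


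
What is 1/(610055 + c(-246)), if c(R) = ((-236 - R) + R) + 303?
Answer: 1/610122 ≈ 1.6390e-6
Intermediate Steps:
c(R) = 67 (c(R) = -236 + 303 = 67)
1/(610055 + c(-246)) = 1/(610055 + 67) = 1/610122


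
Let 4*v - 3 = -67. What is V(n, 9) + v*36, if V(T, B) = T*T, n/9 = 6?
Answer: 2340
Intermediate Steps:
n = 54 (n = 9*6 = 54)
V(T, B) = T²
v = -16 (v = ¾ + (¼)*(-67) = ¾ - 67/4 = -16)
V(n, 9) + v*36 = 54² - 16*36 = 2916 - 576 = 2340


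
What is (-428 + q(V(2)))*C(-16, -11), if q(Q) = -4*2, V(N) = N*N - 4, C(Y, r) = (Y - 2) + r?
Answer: 12644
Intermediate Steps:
C(Y, r) = -2 + Y + r (C(Y, r) = (-2 + Y) + r = -2 + Y + r)
V(N) = -4 + N² (V(N) = N² - 4 = -4 + N²)
q(Q) = -8
(-428 + q(V(2)))*C(-16, -11) = (-428 - 8)*(-2 - 16 - 11) = -436*(-29) = 12644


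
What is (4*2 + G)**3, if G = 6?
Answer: 2744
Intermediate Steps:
(4*2 + G)**3 = (4*2 + 6)**3 = (8 + 6)**3 = 14**3 = 2744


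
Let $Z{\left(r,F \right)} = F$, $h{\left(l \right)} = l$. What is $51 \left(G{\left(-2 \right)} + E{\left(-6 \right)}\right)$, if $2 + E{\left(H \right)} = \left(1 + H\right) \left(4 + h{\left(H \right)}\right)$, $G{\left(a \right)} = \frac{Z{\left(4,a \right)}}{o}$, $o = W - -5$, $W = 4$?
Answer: $\frac{1190}{3} \approx 396.67$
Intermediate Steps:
$o = 9$ ($o = 4 - -5 = 4 + 5 = 9$)
$G{\left(a \right)} = \frac{a}{9}$
$E{\left(H \right)} = -2 + \left(1 + H\right) \left(4 + H\right)$
$51 \left(G{\left(-2 \right)} + E{\left(-6 \right)}\right) = 51 \left(\frac{1}{9} \left(-2\right) + \left(2 + \left(-6\right)^{2} + 5 \left(-6\right)\right)\right) = 51 \left(- \frac{2}{9} + \left(2 + 36 - 30\right)\right) = 51 \left(- \frac{2}{9} + 8\right) = 51 \cdot \frac{70}{9} = \frac{1190}{3}$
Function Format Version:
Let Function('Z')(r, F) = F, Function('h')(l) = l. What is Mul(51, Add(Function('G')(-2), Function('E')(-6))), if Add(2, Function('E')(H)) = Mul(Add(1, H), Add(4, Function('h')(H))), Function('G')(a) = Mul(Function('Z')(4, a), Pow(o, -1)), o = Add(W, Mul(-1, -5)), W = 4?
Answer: Rational(1190, 3) ≈ 396.67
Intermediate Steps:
o = 9 (o = Add(4, Mul(-1, -5)) = Add(4, 5) = 9)
Function('G')(a) = Mul(Rational(1, 9), a) (Function('G')(a) = Mul(a, Pow(9, -1)) = Mul(a, Rational(1, 9)) = Mul(Rational(1, 9), a))
Function('E')(H) = Add(-2, Mul(Add(1, H), Add(4, H)))
Mul(51, Add(Function('G')(-2), Function('E')(-6))) = Mul(51, Add(Mul(Rational(1, 9), -2), Add(2, Pow(-6, 2), Mul(5, -6)))) = Mul(51, Add(Rational(-2, 9), Add(2, 36, -30))) = Mul(51, Add(Rational(-2, 9), 8)) = Mul(51, Rational(70, 9)) = Rational(1190, 3)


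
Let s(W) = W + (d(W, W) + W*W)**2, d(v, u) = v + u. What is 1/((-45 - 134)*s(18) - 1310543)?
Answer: -1/24512165 ≈ -4.0796e-8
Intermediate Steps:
d(v, u) = u + v
s(W) = W + (W**2 + 2*W)**2 (s(W) = W + ((W + W) + W*W)**2 = W + (2*W + W**2)**2 = W + (W**2 + 2*W)**2)
1/((-45 - 134)*s(18) - 1310543) = 1/((-45 - 134)*(18*(1 + 18*(2 + 18)**2)) - 1310543) = 1/(-3222*(1 + 18*20**2) - 1310543) = 1/(-3222*(1 + 18*400) - 1310543) = 1/(-3222*(1 + 7200) - 1310543) = 1/(-3222*7201 - 1310543) = 1/(-179*129618 - 1310543) = 1/(-23201622 - 1310543) = 1/(-24512165) = -1/24512165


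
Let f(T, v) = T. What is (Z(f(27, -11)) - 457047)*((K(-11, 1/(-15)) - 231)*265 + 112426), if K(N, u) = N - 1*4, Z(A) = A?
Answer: -21587796720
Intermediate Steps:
K(N, u) = -4 + N (K(N, u) = N - 4 = -4 + N)
(Z(f(27, -11)) - 457047)*((K(-11, 1/(-15)) - 231)*265 + 112426) = (27 - 457047)*(((-4 - 11) - 231)*265 + 112426) = -457020*((-15 - 231)*265 + 112426) = -457020*(-246*265 + 112426) = -457020*(-65190 + 112426) = -457020*47236 = -21587796720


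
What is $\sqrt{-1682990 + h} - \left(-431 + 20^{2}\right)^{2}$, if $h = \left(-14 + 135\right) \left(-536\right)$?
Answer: $-961 + i \sqrt{1747846} \approx -961.0 + 1322.1 i$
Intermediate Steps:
$h = -64856$ ($h = 121 \left(-536\right) = -64856$)
$\sqrt{-1682990 + h} - \left(-431 + 20^{2}\right)^{2} = \sqrt{-1682990 - 64856} - \left(-431 + 20^{2}\right)^{2} = \sqrt{-1747846} - \left(-431 + 400\right)^{2} = i \sqrt{1747846} - \left(-31\right)^{2} = i \sqrt{1747846} - 961 = -961 + i \sqrt{1747846}$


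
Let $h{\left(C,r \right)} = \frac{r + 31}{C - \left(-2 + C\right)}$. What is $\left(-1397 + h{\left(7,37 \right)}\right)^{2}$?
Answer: $1857769$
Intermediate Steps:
$h{\left(C,r \right)} = \frac{31}{2} + \frac{r}{2}$ ($h{\left(C,r \right)} = \frac{31 + r}{2} = \left(31 + r\right) \frac{1}{2} = \frac{31}{2} + \frac{r}{2}$)
$\left(-1397 + h{\left(7,37 \right)}\right)^{2} = \left(-1397 + \left(\frac{31}{2} + \frac{1}{2} \cdot 37\right)\right)^{2} = \left(-1397 + \left(\frac{31}{2} + \frac{37}{2}\right)\right)^{2} = \left(-1397 + 34\right)^{2} = \left(-1363\right)^{2} = 1857769$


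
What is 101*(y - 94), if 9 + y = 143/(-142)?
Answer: -1491669/142 ≈ -10505.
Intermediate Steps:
y = -1421/142 (y = -9 + 143/(-142) = -9 + 143*(-1/142) = -9 - 143/142 = -1421/142 ≈ -10.007)
101*(y - 94) = 101*(-1421/142 - 94) = 101*(-14769/142) = -1491669/142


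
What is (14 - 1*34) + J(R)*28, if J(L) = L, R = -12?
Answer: -356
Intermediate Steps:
(14 - 1*34) + J(R)*28 = (14 - 1*34) - 12*28 = (14 - 34) - 336 = -20 - 336 = -356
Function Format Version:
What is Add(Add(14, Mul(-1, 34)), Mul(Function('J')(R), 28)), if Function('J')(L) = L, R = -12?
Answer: -356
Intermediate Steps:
Add(Add(14, Mul(-1, 34)), Mul(Function('J')(R), 28)) = Add(Add(14, Mul(-1, 34)), Mul(-12, 28)) = Add(Add(14, -34), -336) = Add(-20, -336) = -356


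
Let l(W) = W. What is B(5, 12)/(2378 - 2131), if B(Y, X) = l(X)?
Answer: 12/247 ≈ 0.048583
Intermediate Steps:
B(Y, X) = X
B(5, 12)/(2378 - 2131) = 12/(2378 - 2131) = 12/247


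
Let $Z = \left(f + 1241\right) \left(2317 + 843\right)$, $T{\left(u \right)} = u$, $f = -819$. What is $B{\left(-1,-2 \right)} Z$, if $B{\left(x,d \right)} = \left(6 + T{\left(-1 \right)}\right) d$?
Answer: $-13335200$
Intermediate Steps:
$B{\left(x,d \right)} = 5 d$ ($B{\left(x,d \right)} = \left(6 - 1\right) d = 5 d$)
$Z = 1333520$ ($Z = \left(-819 + 1241\right) \left(2317 + 843\right) = 422 \cdot 3160 = 1333520$)
$B{\left(-1,-2 \right)} Z = 5 \left(-2\right) 1333520 = \left(-10\right) 1333520 = -13335200$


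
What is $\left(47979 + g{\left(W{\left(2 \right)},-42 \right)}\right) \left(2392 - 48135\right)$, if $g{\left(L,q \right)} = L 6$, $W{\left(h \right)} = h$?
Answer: $-2195252313$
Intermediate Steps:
$g{\left(L,q \right)} = 6 L$
$\left(47979 + g{\left(W{\left(2 \right)},-42 \right)}\right) \left(2392 - 48135\right) = \left(47979 + 6 \cdot 2\right) \left(2392 - 48135\right) = \left(47979 + 12\right) \left(-45743\right) = 47991 \left(-45743\right) = -2195252313$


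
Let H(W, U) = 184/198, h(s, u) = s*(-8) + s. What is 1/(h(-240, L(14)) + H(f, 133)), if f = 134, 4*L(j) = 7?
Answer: 99/166412 ≈ 0.00059491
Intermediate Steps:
L(j) = 7/4 (L(j) = (1/4)*7 = 7/4)
h(s, u) = -7*s (h(s, u) = -8*s + s = -7*s)
H(W, U) = 92/99 (H(W, U) = 184*(1/198) = 92/99)
1/(h(-240, L(14)) + H(f, 133)) = 1/(-7*(-240) + 92/99) = 1/(1680 + 92/99) = 1/(166412/99) = 99/166412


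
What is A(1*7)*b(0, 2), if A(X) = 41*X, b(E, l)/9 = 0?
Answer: 0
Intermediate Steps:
b(E, l) = 0 (b(E, l) = 9*0 = 0)
A(1*7)*b(0, 2) = (41*(1*7))*0 = (41*7)*0 = 287*0 = 0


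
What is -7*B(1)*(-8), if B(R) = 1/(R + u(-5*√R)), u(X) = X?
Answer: -14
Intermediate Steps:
B(R) = 1/(R - 5*√R)
-7*B(1)*(-8) = -7/(1 - 5*√1)*(-8) = -7/(1 - 5*1)*(-8) = -7/(1 - 5)*(-8) = -7/(-4)*(-8) = -7*(-¼)*(-8) = (7/4)*(-8) = -14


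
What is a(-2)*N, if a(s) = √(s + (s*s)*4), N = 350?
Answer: 350*√14 ≈ 1309.6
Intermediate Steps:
a(s) = √(s + 4*s²) (a(s) = √(s + s²*4) = √(s + 4*s²))
a(-2)*N = √(-2*(1 + 4*(-2)))*350 = √(-2*(1 - 8))*350 = √(-2*(-7))*350 = √14*350 = 350*√14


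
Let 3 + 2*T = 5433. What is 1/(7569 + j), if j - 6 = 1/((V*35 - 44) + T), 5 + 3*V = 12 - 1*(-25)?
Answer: 9133/69182478 ≈ 0.00013201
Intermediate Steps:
V = 32/3 (V = -5/3 + (12 - 1*(-25))/3 = -5/3 + (12 + 25)/3 = -5/3 + (⅓)*37 = -5/3 + 37/3 = 32/3 ≈ 10.667)
T = 2715 (T = -3/2 + (½)*5433 = -3/2 + 5433/2 = 2715)
j = 54801/9133 (j = 6 + 1/(((32/3)*35 - 44) + 2715) = 6 + 1/((1120/3 - 44) + 2715) = 6 + 1/(988/3 + 2715) = 6 + 1/(9133/3) = 6 + 3/9133 = 54801/9133 ≈ 6.0003)
1/(7569 + j) = 1/(7569 + 54801/9133) = 1/(69182478/9133) = 9133/69182478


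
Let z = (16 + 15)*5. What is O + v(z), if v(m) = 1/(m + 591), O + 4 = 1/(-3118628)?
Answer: -4651434035/1163248244 ≈ -3.9987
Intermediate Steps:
z = 155 (z = 31*5 = 155)
O = -12474513/3118628 (O = -4 + 1/(-3118628) = -4 - 1/3118628 = -12474513/3118628 ≈ -4.0000)
v(m) = 1/(591 + m)
O + v(z) = -12474513/3118628 + 1/(591 + 155) = -12474513/3118628 + 1/746 = -4651434035/1163248244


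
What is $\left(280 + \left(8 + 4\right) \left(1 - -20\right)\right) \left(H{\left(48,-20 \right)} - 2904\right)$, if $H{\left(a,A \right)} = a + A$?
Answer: $-1530032$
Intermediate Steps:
$H{\left(a,A \right)} = A + a$
$\left(280 + \left(8 + 4\right) \left(1 - -20\right)\right) \left(H{\left(48,-20 \right)} - 2904\right) = \left(280 + \left(8 + 4\right) \left(1 - -20\right)\right) \left(\left(-20 + 48\right) - 2904\right) = \left(280 + 12 \left(1 + 20\right)\right) \left(28 - 2904\right) = \left(280 + 12 \cdot 21\right) \left(-2876\right) = \left(280 + 252\right) \left(-2876\right) = 532 \left(-2876\right) = -1530032$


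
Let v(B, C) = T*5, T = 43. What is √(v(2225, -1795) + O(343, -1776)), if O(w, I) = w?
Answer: 3*√62 ≈ 23.622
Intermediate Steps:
v(B, C) = 215 (v(B, C) = 43*5 = 215)
√(v(2225, -1795) + O(343, -1776)) = √(215 + 343) = √558 = 3*√62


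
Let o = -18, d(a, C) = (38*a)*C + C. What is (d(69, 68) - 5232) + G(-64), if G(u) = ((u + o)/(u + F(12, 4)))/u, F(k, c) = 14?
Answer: 277011159/1600 ≈ 1.7313e+5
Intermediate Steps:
d(a, C) = C + 38*C*a (d(a, C) = 38*C*a + C = C + 38*C*a)
G(u) = (-18 + u)/(u*(14 + u)) (G(u) = ((u - 18)/(u + 14))/u = ((-18 + u)/(14 + u))/u = (-18 + u)/(u*(14 + u)))
(d(69, 68) - 5232) + G(-64) = (68*(1 + 38*69) - 5232) + (-18 - 64)/((-64)*(14 - 64)) = (68*(1 + 2622) - 5232) - 1/64*(-82)/(-50) = (68*2623 - 5232) - 1/64*(-1/50)*(-82) = (178364 - 5232) - 41/1600 = 173132 - 41/1600 = 277011159/1600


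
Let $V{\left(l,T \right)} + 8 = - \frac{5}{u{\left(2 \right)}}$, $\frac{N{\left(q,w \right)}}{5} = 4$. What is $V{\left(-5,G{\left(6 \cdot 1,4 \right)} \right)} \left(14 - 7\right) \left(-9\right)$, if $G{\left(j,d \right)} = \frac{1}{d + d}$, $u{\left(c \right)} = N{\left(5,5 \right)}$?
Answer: $\frac{2079}{4} \approx 519.75$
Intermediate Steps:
$N{\left(q,w \right)} = 20$ ($N{\left(q,w \right)} = 5 \cdot 4 = 20$)
$u{\left(c \right)} = 20$
$G{\left(j,d \right)} = \frac{1}{2 d}$
$V{\left(l,T \right)} = - \frac{33}{4}$ ($V{\left(l,T \right)} = -8 - \frac{5}{20} = -8 - \frac{1}{4} = - \frac{33}{4}$)
$V{\left(-5,G{\left(6 \cdot 1,4 \right)} \right)} \left(14 - 7\right) \left(-9\right) = - \frac{33 \left(14 - 7\right) \left(-9\right)}{4} = - \frac{33 \cdot 7 \left(-9\right)}{4} = \left(- \frac{33}{4}\right) \left(-63\right) = \frac{2079}{4}$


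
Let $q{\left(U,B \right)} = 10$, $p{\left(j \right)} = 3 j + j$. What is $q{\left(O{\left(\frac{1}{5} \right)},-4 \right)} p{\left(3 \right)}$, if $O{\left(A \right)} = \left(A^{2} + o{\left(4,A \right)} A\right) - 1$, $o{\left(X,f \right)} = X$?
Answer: $120$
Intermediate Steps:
$p{\left(j \right)} = 4 j$
$O{\left(A \right)} = -1 + A^{2} + 4 A$ ($O{\left(A \right)} = \left(A^{2} + 4 A\right) - 1 = -1 + A^{2} + 4 A$)
$q{\left(O{\left(\frac{1}{5} \right)},-4 \right)} p{\left(3 \right)} = 10 \cdot 4 \cdot 3 = 10 \cdot 12 = 120$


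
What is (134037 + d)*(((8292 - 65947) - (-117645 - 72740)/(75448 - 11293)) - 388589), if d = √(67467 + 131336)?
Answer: -19678414247421/329 - 4844838889*√1643/987 ≈ -6.0012e+10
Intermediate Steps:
d = 11*√1643 (d = √198803 = 11*√1643 ≈ 445.87)
(134037 + d)*(((8292 - 65947) - (-117645 - 72740)/(75448 - 11293)) - 388589) = (134037 + 11*√1643)*(((8292 - 65947) - (-117645 - 72740)/(75448 - 11293)) - 388589) = (134037 + 11*√1643)*((-57655 - (-190385)/64155) - 388589) = (134037 + 11*√1643)*((-57655 - 1*(-2929/987)) - 388589) = (134037 + 11*√1643)*((-57655 + 2929/987) - 388589) = (134037 + 11*√1643)*(-56902556/987 - 388589) = (134037 + 11*√1643)*(-440439899/987) = -19678414247421/329 - 4844838889*√1643/987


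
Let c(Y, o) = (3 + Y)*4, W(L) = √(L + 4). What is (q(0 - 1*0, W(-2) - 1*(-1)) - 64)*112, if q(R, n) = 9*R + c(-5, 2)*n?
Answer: -8064 - 896*√2 ≈ -9331.1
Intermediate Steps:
W(L) = √(4 + L)
c(Y, o) = 12 + 4*Y
q(R, n) = -8*n + 9*R (q(R, n) = 9*R + (12 + 4*(-5))*n = 9*R + (12 - 20)*n = 9*R - 8*n = -8*n + 9*R)
(q(0 - 1*0, W(-2) - 1*(-1)) - 64)*112 = ((-8*(√(4 - 2) - 1*(-1)) + 9*(0 - 1*0)) - 64)*112 = ((-8*(√2 + 1) + 9*(0 + 0)) - 64)*112 = ((-8*(1 + √2) + 9*0) - 64)*112 = (((-8 - 8*√2) + 0) - 64)*112 = ((-8 - 8*√2) - 64)*112 = (-72 - 8*√2)*112 = -8064 - 896*√2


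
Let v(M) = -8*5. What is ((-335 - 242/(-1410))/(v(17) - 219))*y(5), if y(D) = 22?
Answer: 741884/26085 ≈ 28.441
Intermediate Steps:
v(M) = -40
((-335 - 242/(-1410))/(v(17) - 219))*y(5) = ((-335 - 242/(-1410))/(-40 - 219))*22 = ((-335 - 242*(-1/1410))/(-259))*22 = ((-335 + 121/705)*(-1/259))*22 = -236054/705*(-1/259)*22 = (33722/26085)*22 = 741884/26085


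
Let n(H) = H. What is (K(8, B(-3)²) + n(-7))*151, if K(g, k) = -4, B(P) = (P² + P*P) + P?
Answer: -1661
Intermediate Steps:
B(P) = P + 2*P² (B(P) = (P² + P²) + P = 2*P² + P = P + 2*P²)
(K(8, B(-3)²) + n(-7))*151 = (-4 - 7)*151 = -11*151 = -1661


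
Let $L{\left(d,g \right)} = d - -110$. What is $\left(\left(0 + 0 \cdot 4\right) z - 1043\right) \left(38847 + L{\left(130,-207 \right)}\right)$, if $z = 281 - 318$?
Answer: $-40767741$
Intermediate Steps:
$z = -37$ ($z = 281 - 318 = -37$)
$L{\left(d,g \right)} = 110 + d$ ($L{\left(d,g \right)} = d + 110 = 110 + d$)
$\left(\left(0 + 0 \cdot 4\right) z - 1043\right) \left(38847 + L{\left(130,-207 \right)}\right) = \left(\left(0 + 0 \cdot 4\right) \left(-37\right) - 1043\right) \left(38847 + \left(110 + 130\right)\right) = \left(\left(0 + 0\right) \left(-37\right) - 1043\right) \left(38847 + 240\right) = \left(0 \left(-37\right) - 1043\right) 39087 = \left(0 - 1043\right) 39087 = \left(-1043\right) 39087 = -40767741$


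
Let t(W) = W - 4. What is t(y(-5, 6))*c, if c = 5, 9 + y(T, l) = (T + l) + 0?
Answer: -60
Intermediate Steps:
y(T, l) = -9 + T + l (y(T, l) = -9 + ((T + l) + 0) = -9 + (T + l) = -9 + T + l)
t(W) = -4 + W
t(y(-5, 6))*c = (-4 + (-9 - 5 + 6))*5 = (-4 - 8)*5 = -12*5 = -60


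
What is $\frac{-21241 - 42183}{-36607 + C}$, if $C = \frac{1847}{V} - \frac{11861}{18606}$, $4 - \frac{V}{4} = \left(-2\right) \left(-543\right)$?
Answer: $\frac{2553664866816}{1473964547933} \approx 1.7325$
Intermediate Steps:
$V = -4328$ ($V = 16 - 4 \left(\left(-2\right) \left(-543\right)\right) = 16 - 4344 = -4328$)
$C = - \frac{42849845}{40263384}$ ($C = \frac{1847}{-4328} - \frac{11861}{18606} = 1847 \left(- \frac{1}{4328}\right) - \frac{11861}{18606} = - \frac{1847}{4328} - \frac{11861}{18606} = - \frac{42849845}{40263384} \approx -1.0642$)
$\frac{-21241 - 42183}{-36607 + C} = \frac{-21241 - 42183}{-36607 - \frac{42849845}{40263384}} = - \frac{63424}{- \frac{1473964547933}{40263384}} = \left(-63424\right) \left(- \frac{40263384}{1473964547933}\right) = \frac{2553664866816}{1473964547933}$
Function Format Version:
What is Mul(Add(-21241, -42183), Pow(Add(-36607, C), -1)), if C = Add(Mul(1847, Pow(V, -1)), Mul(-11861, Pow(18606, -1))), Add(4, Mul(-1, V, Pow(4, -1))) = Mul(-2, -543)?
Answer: Rational(2553664866816, 1473964547933) ≈ 1.7325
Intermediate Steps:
V = -4328 (V = Add(16, Mul(-4, Mul(-2, -543))) = Add(16, Mul(-4, 1086)) = Add(16, -4344) = -4328)
C = Rational(-42849845, 40263384) (C = Add(Mul(1847, Pow(-4328, -1)), Mul(-11861, Pow(18606, -1))) = Add(Mul(1847, Rational(-1, 4328)), Mul(-11861, Rational(1, 18606))) = Add(Rational(-1847, 4328), Rational(-11861, 18606)) = Rational(-42849845, 40263384) ≈ -1.0642)
Mul(Add(-21241, -42183), Pow(Add(-36607, C), -1)) = Mul(Add(-21241, -42183), Pow(Add(-36607, Rational(-42849845, 40263384)), -1)) = Mul(-63424, Pow(Rational(-1473964547933, 40263384), -1)) = Mul(-63424, Rational(-40263384, 1473964547933)) = Rational(2553664866816, 1473964547933)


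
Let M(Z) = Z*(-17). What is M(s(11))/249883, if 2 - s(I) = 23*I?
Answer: 251/14699 ≈ 0.017076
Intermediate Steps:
s(I) = 2 - 23*I
M(Z) = -17*Z
M(s(11))/249883 = -17*(2 - 23*11)/249883 = -17*(2 - 253)*(1/249883) = -17*(-251)*(1/249883) = 4267*(1/249883) = 251/14699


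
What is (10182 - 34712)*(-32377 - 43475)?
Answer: 1860649560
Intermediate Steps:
(10182 - 34712)*(-32377 - 43475) = -24530*(-75852) = 1860649560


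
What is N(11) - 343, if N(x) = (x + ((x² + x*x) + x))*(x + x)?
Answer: 5465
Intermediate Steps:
N(x) = 2*x*(2*x + 2*x²) (N(x) = (x + ((x² + x²) + x))*(2*x) = (x + (2*x² + x))*(2*x) = (x + (x + 2*x²))*(2*x) = (2*x + 2*x²)*(2*x) = 2*x*(2*x + 2*x²))
N(11) - 343 = 4*11²*(1 + 11) - 343 = 4*121*12 - 343 = 5808 - 343 = 5465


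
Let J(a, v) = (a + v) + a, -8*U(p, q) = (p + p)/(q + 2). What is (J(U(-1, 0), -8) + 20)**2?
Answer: 2401/16 ≈ 150.06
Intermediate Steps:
U(p, q) = -p/(4*(2 + q)) (U(p, q) = -(p + p)/(8*(q + 2)) = -2*p/(8*(2 + q)) = -p/(4*(2 + q)))
J(a, v) = v + 2*a
(J(U(-1, 0), -8) + 20)**2 = ((-8 + 2*(-1*(-1)/(8 + 4*0))) + 20)**2 = ((-8 + 2*(-1*(-1)/(8 + 0))) + 20)**2 = ((-8 + 2*(-1*(-1)/8)) + 20)**2 = ((-8 + 2*(-1*(-1)*1/8)) + 20)**2 = ((-8 + 2*(1/8)) + 20)**2 = ((-8 + 1/4) + 20)**2 = (-31/4 + 20)**2 = (49/4)**2 = 2401/16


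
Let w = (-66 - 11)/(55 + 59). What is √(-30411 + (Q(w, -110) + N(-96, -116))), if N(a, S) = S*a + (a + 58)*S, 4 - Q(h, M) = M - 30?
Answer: I*√14723 ≈ 121.34*I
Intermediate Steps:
w = -77/114 ≈ -0.67544
Q(h, M) = 34 - M (Q(h, M) = 4 - (M - 30) = 4 - (-30 + M) = 4 + (30 - M) = 34 - M)
N(a, S) = S*a + S*(58 + a) (N(a, S) = S*a + (58 + a)*S = S*a + S*(58 + a))
√(-30411 + (Q(w, -110) + N(-96, -116))) = √(-30411 + ((34 - 1*(-110)) + 2*(-116)*(29 - 96))) = √(-30411 + ((34 + 110) + 2*(-116)*(-67))) = √(-30411 + (144 + 15544)) = √(-30411 + 15688) = √(-14723) = I*√14723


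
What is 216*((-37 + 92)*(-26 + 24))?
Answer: -23760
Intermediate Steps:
216*((-37 + 92)*(-26 + 24)) = 216*(55*(-2)) = 216*(-110) = -23760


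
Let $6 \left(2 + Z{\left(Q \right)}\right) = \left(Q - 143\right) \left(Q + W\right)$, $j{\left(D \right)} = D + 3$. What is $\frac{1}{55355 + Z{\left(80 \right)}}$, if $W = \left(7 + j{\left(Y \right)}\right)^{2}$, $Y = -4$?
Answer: $\frac{1}{54135} \approx 1.8472 \cdot 10^{-5}$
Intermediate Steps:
$j{\left(D \right)} = 3 + D$
$W = 36$ ($W = \left(7 + \left(3 - 4\right)\right)^{2} = \left(7 - 1\right)^{2} = 6^{2} = 36$)
$Z{\left(Q \right)} = -2 + \frac{\left(-143 + Q\right) \left(36 + Q\right)}{6}$ ($Z{\left(Q \right)} = -2 + \frac{\left(Q - 143\right) \left(Q + 36\right)}{6} = -2 + \frac{\left(-143 + Q\right) \left(36 + Q\right)}{6}$)
$\frac{1}{55355 + Z{\left(80 \right)}} = \frac{1}{55355 - \left(\frac{6860}{3} - \frac{3200}{3}\right)} = \frac{1}{55355 - 1220} = \frac{1}{54135}$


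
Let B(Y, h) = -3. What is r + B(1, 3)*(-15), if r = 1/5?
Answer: 226/5 ≈ 45.200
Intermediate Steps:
r = ⅕ (r = 1*(⅕) = ⅕ ≈ 0.20000)
r + B(1, 3)*(-15) = ⅕ - 3*(-15) = ⅕ + 45 = 226/5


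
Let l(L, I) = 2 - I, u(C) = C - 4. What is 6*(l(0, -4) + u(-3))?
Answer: -6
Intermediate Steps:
u(C) = -4 + C
6*(l(0, -4) + u(-3)) = 6*((2 - 1*(-4)) + (-4 - 3)) = 6*((2 + 4) - 7) = 6*(6 - 7) = 6*(-1) = -6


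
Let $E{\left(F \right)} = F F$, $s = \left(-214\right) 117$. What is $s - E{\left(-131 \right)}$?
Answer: $-42199$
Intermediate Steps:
$s = -25038$
$E{\left(F \right)} = F^{2}$
$s - E{\left(-131 \right)} = -25038 - \left(-131\right)^{2} = -25038 - 17161 = -42199$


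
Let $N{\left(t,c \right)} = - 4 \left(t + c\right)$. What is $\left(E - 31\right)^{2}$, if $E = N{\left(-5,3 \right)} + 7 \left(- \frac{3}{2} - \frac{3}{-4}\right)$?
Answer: $\frac{12769}{16} \approx 798.06$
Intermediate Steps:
$N{\left(t,c \right)} = - 4 c - 4 t$ ($N{\left(t,c \right)} = - 4 \left(c + t\right) = - 4 c - 4 t$)
$E = \frac{11}{4}$ ($E = \left(\left(-4\right) 3 - -20\right) + 7 \left(- \frac{3}{2} - \frac{3}{-4}\right) = \left(-12 + 20\right) + 7 \left(\left(-3\right) \frac{1}{2} - - \frac{3}{4}\right) = 8 + 7 \left(- \frac{3}{2} + \frac{3}{4}\right) = 8 + 7 \left(- \frac{3}{4}\right) = 8 - \frac{21}{4} = \frac{11}{4} \approx 2.75$)
$\left(E - 31\right)^{2} = \left(\frac{11}{4} - 31\right)^{2} = \left(- \frac{113}{4}\right)^{2} = \frac{12769}{16}$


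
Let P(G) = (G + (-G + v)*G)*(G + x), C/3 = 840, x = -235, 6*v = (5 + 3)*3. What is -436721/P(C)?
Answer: 436721/14481873000 ≈ 3.0156e-5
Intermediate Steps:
v = 4 (v = ((5 + 3)*3)/6 = (8*3)/6 = (⅙)*24 = 4)
C = 2520 (C = 3*840 = 2520)
P(G) = (-235 + G)*(G + G*(4 - G)) (P(G) = (G + (-G + 4)*G)*(G - 235) = (G + (4 - G)*G)*(-235 + G) = (G + G*(4 - G))*(-235 + G) = (-235 + G)*(G + G*(4 - G)))
-436721/P(C) = -436721*1/(2520*(-1175 - 1*2520² + 240*2520)) = -436721*1/(2520*(-1175 - 1*6350400 + 604800)) = -436721*1/(2520*(-1175 - 6350400 + 604800)) = -436721/(2520*(-5746775)) = -436721/(-14481873000) = -436721*(-1/14481873000) = 436721/14481873000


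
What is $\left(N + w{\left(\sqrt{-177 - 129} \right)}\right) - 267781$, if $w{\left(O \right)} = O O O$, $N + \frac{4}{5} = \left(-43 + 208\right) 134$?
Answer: $- \frac{1228359}{5} - 918 i \sqrt{34} \approx -2.4567 \cdot 10^{5} - 5352.8 i$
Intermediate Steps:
$N = \frac{110546}{5}$ ($N = - \frac{4}{5} + \left(-43 + 208\right) 134 = - \frac{4}{5} + 165 \cdot 134 = - \frac{4}{5} + 22110 = \frac{110546}{5} \approx 22109.0$)
$w{\left(O \right)} = O^{3}$ ($w{\left(O \right)} = O^{2} O = O^{3}$)
$\left(N + w{\left(\sqrt{-177 - 129} \right)}\right) - 267781 = \left(\frac{110546}{5} + \left(\sqrt{-177 - 129}\right)^{3}\right) - 267781 = \left(\frac{110546}{5} + \left(\sqrt{-306}\right)^{3}\right) - 267781 = \left(\frac{110546}{5} + \left(3 i \sqrt{34}\right)^{3}\right) - 267781 = \left(\frac{110546}{5} - 918 i \sqrt{34}\right) - 267781 = - \frac{1228359}{5} - 918 i \sqrt{34}$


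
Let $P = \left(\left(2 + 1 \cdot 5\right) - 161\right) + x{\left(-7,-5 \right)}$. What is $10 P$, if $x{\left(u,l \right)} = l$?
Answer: $-1590$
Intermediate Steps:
$P = -159$ ($P = \left(\left(2 + 1 \cdot 5\right) - 161\right) - 5 = \left(\left(2 + 5\right) - 161\right) - 5 = \left(7 - 161\right) - 5 = -154 - 5 = -159$)
$10 P = 10 \left(-159\right) = -1590$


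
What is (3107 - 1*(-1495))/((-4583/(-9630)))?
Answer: 44317260/4583 ≈ 9669.9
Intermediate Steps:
(3107 - 1*(-1495))/((-4583/(-9630))) = (3107 + 1495)/((-4583*(-1/9630))) = 4602/(4583/9630) = 4602*(9630/4583) = 44317260/4583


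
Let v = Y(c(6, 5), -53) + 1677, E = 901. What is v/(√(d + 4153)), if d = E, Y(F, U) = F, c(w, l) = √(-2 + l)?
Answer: √14*(1677 + √3)/266 ≈ 23.614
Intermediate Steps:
d = 901
v = 1677 + √3 (v = √(-2 + 5) + 1677 = √3 + 1677 = 1677 + √3 ≈ 1678.7)
v/(√(d + 4153)) = (1677 + √3)/(√(901 + 4153)) = (1677 + √3)/(√5054) = (1677 + √3)/((19*√14)) = (1677 + √3)*(√14/266) = √14*(1677 + √3)/266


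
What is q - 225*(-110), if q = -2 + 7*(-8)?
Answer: 24692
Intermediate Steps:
q = -58 (q = -2 - 56 = -58)
q - 225*(-110) = -58 - 225*(-110) = -58 + 24750 = 24692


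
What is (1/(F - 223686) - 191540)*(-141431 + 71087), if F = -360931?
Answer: 7876948086492264/584617 ≈ 1.3474e+10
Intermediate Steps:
(1/(F - 223686) - 191540)*(-141431 + 71087) = (1/(-360931 - 223686) - 191540)*(-141431 + 71087) = (1/(-584617) - 191540)*(-70344) = (-1/584617 - 191540)*(-70344) = -111977540181/584617*(-70344) = 7876948086492264/584617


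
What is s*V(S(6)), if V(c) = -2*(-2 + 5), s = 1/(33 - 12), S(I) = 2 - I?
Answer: -2/7 ≈ -0.28571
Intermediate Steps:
s = 1/21 ≈ 0.047619
V(c) = -6 (V(c) = -2*3 = -6)
s*V(S(6)) = (1/21)*(-6) = -2/7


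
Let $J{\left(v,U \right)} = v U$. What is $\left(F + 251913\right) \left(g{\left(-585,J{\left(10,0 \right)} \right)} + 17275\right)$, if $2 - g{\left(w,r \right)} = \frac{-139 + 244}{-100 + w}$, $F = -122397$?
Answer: $\frac{306560486520}{137} \approx 2.2377 \cdot 10^{9}$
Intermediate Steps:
$J{\left(v,U \right)} = U v$
$g{\left(w,r \right)} = 2 - \frac{105}{-100 + w}$ ($g{\left(w,r \right)} = 2 - \frac{-139 + 244}{-100 + w} = 2 - \frac{105}{-100 + w}$)
$\left(F + 251913\right) \left(g{\left(-585,J{\left(10,0 \right)} \right)} + 17275\right) = \left(-122397 + 251913\right) \left(\frac{-305 + 2 \left(-585\right)}{-100 - 585} + 17275\right) = 129516 \left(\frac{-305 - 1170}{-685} + 17275\right) = 129516 \left(\left(- \frac{1}{685}\right) \left(-1475\right) + 17275\right) = 129516 \left(\frac{295}{137} + 17275\right) = 129516 \cdot \frac{2366970}{137} = \frac{306560486520}{137}$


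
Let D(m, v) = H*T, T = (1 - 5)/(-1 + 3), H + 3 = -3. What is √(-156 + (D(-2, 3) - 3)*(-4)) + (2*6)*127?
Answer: 1524 + 8*I*√3 ≈ 1524.0 + 13.856*I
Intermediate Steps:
H = -6 (H = -3 - 3 = -6)
T = -2 (T = -4/2 = -4*½ = -2)
D(m, v) = 12 (D(m, v) = -6*(-2) = 12)
√(-156 + (D(-2, 3) - 3)*(-4)) + (2*6)*127 = √(-156 + (12 - 3)*(-4)) + (2*6)*127 = √(-156 + 9*(-4)) + 12*127 = √(-156 - 36) + 1524 = √(-192) + 1524 = 8*I*√3 + 1524 = 1524 + 8*I*√3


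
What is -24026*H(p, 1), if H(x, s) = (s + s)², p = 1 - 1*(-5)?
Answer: -96104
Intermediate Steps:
p = 6 (p = 1 + 5 = 6)
H(x, s) = 4*s² (H(x, s) = (2*s)² = 4*s²)
-24026*H(p, 1) = -96104*1² = -96104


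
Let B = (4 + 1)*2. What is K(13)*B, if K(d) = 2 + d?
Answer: 150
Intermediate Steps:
B = 10 (B = 5*2 = 10)
K(13)*B = (2 + 13)*10 = 15*10 = 150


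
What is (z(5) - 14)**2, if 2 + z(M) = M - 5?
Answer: 256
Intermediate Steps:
z(M) = -7 + M (z(M) = -2 + (M - 5) = -2 + (-5 + M) = -7 + M)
(z(5) - 14)**2 = ((-7 + 5) - 14)**2 = (-2 - 14)**2 = (-16)**2 = 256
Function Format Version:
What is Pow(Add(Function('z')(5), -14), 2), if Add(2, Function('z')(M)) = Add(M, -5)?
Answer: 256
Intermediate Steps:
Function('z')(M) = Add(-7, M) (Function('z')(M) = Add(-2, Add(M, -5)) = Add(-2, Add(-5, M)) = Add(-7, M))
Pow(Add(Function('z')(5), -14), 2) = Pow(Add(Add(-7, 5), -14), 2) = Pow(Add(-2, -14), 2) = Pow(-16, 2) = 256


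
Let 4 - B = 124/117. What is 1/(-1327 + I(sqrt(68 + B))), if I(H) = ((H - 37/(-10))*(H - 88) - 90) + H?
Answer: -81726255/112552940038 + 149175*sqrt(1079)/16078991434 ≈ -0.00042136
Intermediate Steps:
B = 344/117 (B = 4 - 124/117 = 344/117 ≈ 2.9402)
I(H) = -90 + H + (-88 + H)*(37/10 + H) (I(H) = ((H - 37*(-1/10))*(-88 + H) - 90) + H = ((H + 37/10)*(-88 + H) - 90) + H = ((37/10 + H)*(-88 + H) - 90) + H = ((-88 + H)*(37/10 + H) - 90) + H = (-90 + (-88 + H)*(37/10 + H)) + H = -90 + H + (-88 + H)*(37/10 + H))
1/(-1327 + I(sqrt(68 + B))) = 1/(-1327 + (-2078/5 + (sqrt(68 + 344/117))**2 - 833*sqrt(68 + 344/117)/10)) = 1/(-1327 + (-2078/5 + (sqrt(8300/117))**2 - 833*sqrt(1079)/39)) = 1/(-1327 + (-2078/5 + (10*sqrt(1079)/39)**2 - 833*sqrt(1079)/39)) = 1/(-1327 + (-2078/5 + 8300/117 - 833*sqrt(1079)/39)) = 1/(-1327 + (-201626/585 - 833*sqrt(1079)/39)) = 1/(-977921/585 - 833*sqrt(1079)/39)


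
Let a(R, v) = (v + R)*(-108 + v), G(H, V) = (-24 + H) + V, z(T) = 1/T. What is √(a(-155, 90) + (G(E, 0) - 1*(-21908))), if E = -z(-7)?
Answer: 3*√125517/7 ≈ 151.84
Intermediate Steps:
E = ⅐ (E = -1/(-7) = -1*(-⅐) = ⅐ ≈ 0.14286)
G(H, V) = -24 + H + V
a(R, v) = (-108 + v)*(R + v) (a(R, v) = (R + v)*(-108 + v) = (-108 + v)*(R + v))
√(a(-155, 90) + (G(E, 0) - 1*(-21908))) = √((90² - 108*(-155) - 108*90 - 155*90) + ((-24 + ⅐ + 0) - 1*(-21908))) = √((8100 + 16740 - 9720 - 13950) + (-167/7 + 21908)) = √(1170 + 153189/7) = √(161379/7) = 3*√125517/7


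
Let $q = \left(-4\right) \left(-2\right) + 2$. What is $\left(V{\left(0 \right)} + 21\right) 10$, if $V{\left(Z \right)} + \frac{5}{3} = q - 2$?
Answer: $\frac{820}{3} \approx 273.33$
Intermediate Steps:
$q = 10$ ($q = 8 + 2 = 10$)
$V{\left(Z \right)} = \frac{19}{3}$ ($V{\left(Z \right)} = - \frac{5}{3} + \left(10 - 2\right) = - \frac{5}{3} + 8 = \frac{19}{3}$)
$\left(V{\left(0 \right)} + 21\right) 10 = \left(\frac{19}{3} + 21\right) 10 = \frac{82}{3} \cdot 10 = \frac{820}{3}$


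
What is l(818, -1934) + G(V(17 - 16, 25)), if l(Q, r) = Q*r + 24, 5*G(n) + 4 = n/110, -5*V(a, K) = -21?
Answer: -4350469179/2750 ≈ -1.5820e+6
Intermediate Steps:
V(a, K) = 21/5 (V(a, K) = -⅕*(-21) = 21/5)
G(n) = -⅘ + n/550 (G(n) = -⅘ + (n/110)/5 = -⅘ + n/550)
l(Q, r) = 24 + Q*r
l(818, -1934) + G(V(17 - 16, 25)) = (24 + 818*(-1934)) + (-⅘ + (1/550)*(21/5)) = (24 - 1582012) + (-⅘ + 21/2750) = -1581988 - 2179/2750 = -4350469179/2750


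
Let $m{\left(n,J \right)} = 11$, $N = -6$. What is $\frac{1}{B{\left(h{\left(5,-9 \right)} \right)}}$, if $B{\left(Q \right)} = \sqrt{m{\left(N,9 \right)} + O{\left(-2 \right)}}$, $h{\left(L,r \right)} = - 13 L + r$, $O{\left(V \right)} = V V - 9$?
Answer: $\frac{\sqrt{6}}{6} \approx 0.40825$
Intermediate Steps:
$O{\left(V \right)} = -9 + V^{2}$ ($O{\left(V \right)} = V^{2} - 9 = -9 + V^{2}$)
$h{\left(L,r \right)} = r - 13 L$
$B{\left(Q \right)} = \sqrt{6}$ ($B{\left(Q \right)} = \sqrt{11 - \left(9 - \left(-2\right)^{2}\right)} = \sqrt{11 + \left(-9 + 4\right)} = \sqrt{11 - 5} = \sqrt{6}$)
$\frac{1}{B{\left(h{\left(5,-9 \right)} \right)}} = \frac{1}{\sqrt{6}} = \frac{\sqrt{6}}{6}$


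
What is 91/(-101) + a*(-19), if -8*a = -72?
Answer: -17362/101 ≈ -171.90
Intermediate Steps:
a = 9 (a = -⅛*(-72) = 9)
91/(-101) + a*(-19) = 91/(-101) + 9*(-19) = 91*(-1/101) - 171 = -91/101 - 171 = -17362/101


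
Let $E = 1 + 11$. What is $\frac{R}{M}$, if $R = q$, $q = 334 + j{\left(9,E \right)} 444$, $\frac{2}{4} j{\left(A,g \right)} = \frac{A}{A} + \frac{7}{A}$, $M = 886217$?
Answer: $\frac{302}{139929} \approx 0.0021582$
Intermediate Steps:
$E = 12$
$j{\left(A,g \right)} = 2 + \frac{14}{A}$ ($j{\left(A,g \right)} = 2 \left(\frac{A}{A} + \frac{7}{A}\right) = 2 \left(1 + \frac{7}{A}\right) = 2 + \frac{14}{A}$)
$q = \frac{5738}{3}$ ($q = 334 + \left(2 + \frac{14}{9}\right) 444 = 334 + \frac{32}{9} \cdot 444 = 334 + \frac{4736}{3} = \frac{5738}{3} \approx 1912.7$)
$R = \frac{5738}{3} \approx 1912.7$
$\frac{R}{M} = \frac{5738}{3 \cdot 886217} = \frac{5738}{3} \cdot \frac{1}{886217} = \frac{302}{139929}$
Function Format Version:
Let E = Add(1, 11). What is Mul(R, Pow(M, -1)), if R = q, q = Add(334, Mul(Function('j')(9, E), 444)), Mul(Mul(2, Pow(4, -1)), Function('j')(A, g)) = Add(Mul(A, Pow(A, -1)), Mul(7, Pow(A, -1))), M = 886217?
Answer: Rational(302, 139929) ≈ 0.0021582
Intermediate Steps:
E = 12
Function('j')(A, g) = Add(2, Mul(14, Pow(A, -1))) (Function('j')(A, g) = Mul(2, Add(Mul(A, Pow(A, -1)), Mul(7, Pow(A, -1)))) = Mul(2, Add(1, Mul(7, Pow(A, -1)))) = Add(2, Mul(14, Pow(A, -1))))
q = Rational(5738, 3) (q = Add(334, Mul(Add(2, Mul(14, Pow(9, -1))), 444)) = Add(334, Mul(Add(2, Mul(14, Rational(1, 9))), 444)) = Add(334, Mul(Add(2, Rational(14, 9)), 444)) = Add(334, Mul(Rational(32, 9), 444)) = Add(334, Rational(4736, 3)) = Rational(5738, 3) ≈ 1912.7)
R = Rational(5738, 3) ≈ 1912.7
Mul(R, Pow(M, -1)) = Mul(Rational(5738, 3), Pow(886217, -1)) = Mul(Rational(5738, 3), Rational(1, 886217)) = Rational(302, 139929)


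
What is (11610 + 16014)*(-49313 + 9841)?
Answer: -1090374528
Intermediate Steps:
(11610 + 16014)*(-49313 + 9841) = 27624*(-39472) = -1090374528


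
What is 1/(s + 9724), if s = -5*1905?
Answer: 1/199 ≈ 0.0050251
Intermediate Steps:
s = -9525
1/(s + 9724) = 1/(-9525 + 9724) = 1/199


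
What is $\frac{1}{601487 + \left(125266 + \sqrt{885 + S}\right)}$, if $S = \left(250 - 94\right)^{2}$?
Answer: $\frac{242251}{176056632596} - \frac{\sqrt{25221}}{528169897788} \approx 1.3757 \cdot 10^{-6}$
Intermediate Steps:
$S = 24336$ ($S = 156^{2} = 24336$)
$\frac{1}{601487 + \left(125266 + \sqrt{885 + S}\right)} = \frac{1}{601487 + \left(125266 + \sqrt{885 + 24336}\right)} = \frac{1}{601487 + \left(125266 + \sqrt{25221}\right)} = \frac{1}{726753 + \sqrt{25221}}$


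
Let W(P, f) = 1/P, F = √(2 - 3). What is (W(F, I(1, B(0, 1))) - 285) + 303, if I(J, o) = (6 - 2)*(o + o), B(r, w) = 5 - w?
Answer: 18 - I ≈ 18.0 - 1.0*I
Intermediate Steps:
I(J, o) = 8*o (I(J, o) = 4*(2*o) = 8*o)
F = I (F = √(-1) = I ≈ 1.0*I)
(W(F, I(1, B(0, 1))) - 285) + 303 = (1/I - 285) + 303 = (-I - 285) + 303 = (-285 - I) + 303 = 18 - I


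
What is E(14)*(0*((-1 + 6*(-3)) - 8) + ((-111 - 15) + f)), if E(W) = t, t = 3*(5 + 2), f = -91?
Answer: -4557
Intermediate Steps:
t = 21 (t = 3*7 = 21)
E(W) = 21
E(14)*(0*((-1 + 6*(-3)) - 8) + ((-111 - 15) + f)) = 21*(0*((-1 + 6*(-3)) - 8) + ((-111 - 15) - 91)) = 21*(0*((-1 - 18) - 8) + (-126 - 91)) = 21*(0*(-19 - 8) - 217) = 21*(0*(-27) - 217) = 21*(0 - 217) = 21*(-217) = -4557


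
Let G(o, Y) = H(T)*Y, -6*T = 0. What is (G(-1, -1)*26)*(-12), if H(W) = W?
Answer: 0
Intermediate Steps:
T = 0 (T = -1/6*0 = 0)
G(o, Y) = 0 (G(o, Y) = 0*Y = 0)
(G(-1, -1)*26)*(-12) = (0*26)*(-12) = 0*(-12) = 0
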